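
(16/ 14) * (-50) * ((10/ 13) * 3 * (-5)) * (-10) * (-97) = 58200000/ 91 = 639560.44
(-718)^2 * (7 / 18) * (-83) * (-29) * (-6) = -8686063876 / 3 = -2895354625.33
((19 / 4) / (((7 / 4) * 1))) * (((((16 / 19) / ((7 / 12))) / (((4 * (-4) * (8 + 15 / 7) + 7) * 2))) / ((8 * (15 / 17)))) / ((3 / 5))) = -68 / 22827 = -0.00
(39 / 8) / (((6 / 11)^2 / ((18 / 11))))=429 / 16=26.81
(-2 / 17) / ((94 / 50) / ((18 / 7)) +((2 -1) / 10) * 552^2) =-900 / 233104153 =-0.00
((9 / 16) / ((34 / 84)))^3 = 6751269 / 2515456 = 2.68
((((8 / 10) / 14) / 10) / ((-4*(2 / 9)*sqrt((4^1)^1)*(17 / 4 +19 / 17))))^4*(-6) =-1643943843 / 2130755520031250000000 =-0.00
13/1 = 13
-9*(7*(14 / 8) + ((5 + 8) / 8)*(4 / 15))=-2283 / 20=-114.15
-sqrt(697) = -26.40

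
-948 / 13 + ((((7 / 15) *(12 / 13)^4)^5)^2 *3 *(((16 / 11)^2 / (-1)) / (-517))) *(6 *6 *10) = -3218136825593891508090353340889690855911090969783100164804 / 44130621598093815748121211606658820650279055011244140625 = -72.92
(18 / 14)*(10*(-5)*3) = -1350 / 7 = -192.86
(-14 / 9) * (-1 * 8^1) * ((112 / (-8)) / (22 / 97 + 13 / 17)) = -175.71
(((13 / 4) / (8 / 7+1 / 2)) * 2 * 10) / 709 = 910 / 16307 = 0.06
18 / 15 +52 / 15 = 14 / 3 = 4.67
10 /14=5 /7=0.71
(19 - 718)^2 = 488601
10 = 10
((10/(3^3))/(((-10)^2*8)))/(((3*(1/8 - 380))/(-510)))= 17/82053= 0.00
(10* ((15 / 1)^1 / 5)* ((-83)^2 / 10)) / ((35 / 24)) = 496008 / 35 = 14171.66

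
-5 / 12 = -0.42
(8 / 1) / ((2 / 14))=56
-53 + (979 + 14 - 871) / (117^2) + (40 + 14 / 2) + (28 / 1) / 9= -39424 / 13689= -2.88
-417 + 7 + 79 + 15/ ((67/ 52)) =-21397/ 67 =-319.36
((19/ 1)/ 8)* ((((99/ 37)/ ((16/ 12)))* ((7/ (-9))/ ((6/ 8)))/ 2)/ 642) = -1463/ 380064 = -0.00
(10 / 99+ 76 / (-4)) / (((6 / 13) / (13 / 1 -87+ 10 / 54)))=48475739 / 16038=3022.56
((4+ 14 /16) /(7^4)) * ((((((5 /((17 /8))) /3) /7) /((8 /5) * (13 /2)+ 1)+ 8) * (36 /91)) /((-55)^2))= 244488 /114951896675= 0.00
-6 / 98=-3 / 49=-0.06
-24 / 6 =-4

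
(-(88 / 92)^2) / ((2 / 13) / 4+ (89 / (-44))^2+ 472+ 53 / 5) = -60906560 / 32401297081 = -0.00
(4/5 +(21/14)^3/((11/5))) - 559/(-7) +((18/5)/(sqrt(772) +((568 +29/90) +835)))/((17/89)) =68631843630611253/834889844764360 - 5190480 * sqrt(193)/271068131417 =82.20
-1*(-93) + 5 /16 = 1493 /16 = 93.31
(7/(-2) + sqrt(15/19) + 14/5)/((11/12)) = -42/55 + 12 *sqrt(285)/209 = 0.21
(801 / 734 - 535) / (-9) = 391889 / 6606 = 59.32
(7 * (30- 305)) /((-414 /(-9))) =-1925 /46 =-41.85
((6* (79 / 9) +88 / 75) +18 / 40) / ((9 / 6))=36.19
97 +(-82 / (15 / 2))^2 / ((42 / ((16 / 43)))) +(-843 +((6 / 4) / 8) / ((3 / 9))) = -2419825537 / 3250800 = -744.38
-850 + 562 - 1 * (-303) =15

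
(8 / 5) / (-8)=-1 / 5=-0.20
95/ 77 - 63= -4756/ 77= -61.77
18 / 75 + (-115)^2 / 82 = 331117 / 2050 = 161.52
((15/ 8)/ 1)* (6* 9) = 405/ 4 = 101.25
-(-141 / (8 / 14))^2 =-974169 / 16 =-60885.56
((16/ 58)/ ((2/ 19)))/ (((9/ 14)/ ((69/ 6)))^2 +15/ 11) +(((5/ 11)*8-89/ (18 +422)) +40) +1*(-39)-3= 3.35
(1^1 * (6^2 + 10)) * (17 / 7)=111.71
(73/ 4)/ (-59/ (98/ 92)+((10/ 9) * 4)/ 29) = -933597/ 2825576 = -0.33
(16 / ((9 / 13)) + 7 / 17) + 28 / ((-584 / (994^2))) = -528830551 / 11169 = -47348.07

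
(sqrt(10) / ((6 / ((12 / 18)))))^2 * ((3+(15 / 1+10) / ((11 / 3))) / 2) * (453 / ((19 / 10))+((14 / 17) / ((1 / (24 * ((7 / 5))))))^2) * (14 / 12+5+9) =8362015844 / 906015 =9229.45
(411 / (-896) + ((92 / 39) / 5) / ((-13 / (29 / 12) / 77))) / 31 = -0.23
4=4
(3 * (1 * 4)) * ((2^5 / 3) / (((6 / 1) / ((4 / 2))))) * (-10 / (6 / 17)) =-10880 / 9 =-1208.89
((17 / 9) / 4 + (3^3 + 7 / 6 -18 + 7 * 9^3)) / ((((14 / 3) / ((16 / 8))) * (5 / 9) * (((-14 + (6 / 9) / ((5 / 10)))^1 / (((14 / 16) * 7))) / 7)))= -4272849 / 320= -13352.65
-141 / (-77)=141 / 77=1.83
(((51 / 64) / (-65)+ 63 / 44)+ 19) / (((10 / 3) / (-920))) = -64473531 / 11440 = -5635.80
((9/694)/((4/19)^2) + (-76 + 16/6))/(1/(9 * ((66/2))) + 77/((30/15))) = -1.90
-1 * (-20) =20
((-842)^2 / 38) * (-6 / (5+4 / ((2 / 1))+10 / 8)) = -13568.69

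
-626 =-626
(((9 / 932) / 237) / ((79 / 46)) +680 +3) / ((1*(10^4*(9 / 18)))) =1986373067 / 14541530000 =0.14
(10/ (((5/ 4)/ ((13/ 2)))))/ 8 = 13/ 2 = 6.50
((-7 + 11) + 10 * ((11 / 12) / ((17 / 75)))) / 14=1511 / 476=3.17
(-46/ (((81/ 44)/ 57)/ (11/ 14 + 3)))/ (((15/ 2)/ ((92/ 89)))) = -187511456/ 252315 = -743.16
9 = 9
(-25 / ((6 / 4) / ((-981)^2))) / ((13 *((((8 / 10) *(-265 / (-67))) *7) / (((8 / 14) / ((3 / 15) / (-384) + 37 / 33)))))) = -22696321824000 / 799089109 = -28402.74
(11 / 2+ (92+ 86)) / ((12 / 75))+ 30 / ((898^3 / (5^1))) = 830510439725 / 724150792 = 1146.88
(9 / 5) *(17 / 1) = 30.60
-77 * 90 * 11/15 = -5082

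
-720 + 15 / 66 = -15835 / 22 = -719.77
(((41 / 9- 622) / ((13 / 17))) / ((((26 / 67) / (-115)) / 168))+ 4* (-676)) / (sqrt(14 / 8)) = 40758742264* sqrt(7) / 3549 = 30385318.62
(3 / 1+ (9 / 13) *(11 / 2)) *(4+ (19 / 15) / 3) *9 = 270.95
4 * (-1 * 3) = -12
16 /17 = 0.94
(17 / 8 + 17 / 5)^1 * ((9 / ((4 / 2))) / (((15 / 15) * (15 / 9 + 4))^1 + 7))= 5967 / 3040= 1.96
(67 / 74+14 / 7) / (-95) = -43 / 1406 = -0.03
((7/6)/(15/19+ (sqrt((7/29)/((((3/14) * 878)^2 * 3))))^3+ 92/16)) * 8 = 1.43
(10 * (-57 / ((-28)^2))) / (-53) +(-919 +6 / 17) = -324453947 / 353192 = -918.63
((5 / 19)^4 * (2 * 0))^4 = 0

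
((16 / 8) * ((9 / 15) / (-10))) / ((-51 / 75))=3 / 17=0.18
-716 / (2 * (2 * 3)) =-179 / 3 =-59.67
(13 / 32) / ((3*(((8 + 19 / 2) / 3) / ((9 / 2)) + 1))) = 117 / 1984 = 0.06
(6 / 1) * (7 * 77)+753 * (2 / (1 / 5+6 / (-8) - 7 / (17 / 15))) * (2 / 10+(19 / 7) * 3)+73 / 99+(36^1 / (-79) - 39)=166197254026 / 125206389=1327.39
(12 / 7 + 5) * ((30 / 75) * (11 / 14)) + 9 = 2722 / 245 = 11.11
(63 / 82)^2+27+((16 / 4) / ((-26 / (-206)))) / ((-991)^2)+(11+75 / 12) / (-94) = 221158927608349 / 8069492450968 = 27.41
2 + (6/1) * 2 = 14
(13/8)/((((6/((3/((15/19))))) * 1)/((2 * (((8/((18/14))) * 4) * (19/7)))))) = 18772/135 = 139.05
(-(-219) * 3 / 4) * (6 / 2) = 1971 / 4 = 492.75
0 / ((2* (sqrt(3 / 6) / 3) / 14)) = 0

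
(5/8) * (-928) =-580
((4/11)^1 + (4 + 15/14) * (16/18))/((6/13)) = 10.56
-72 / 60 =-6 / 5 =-1.20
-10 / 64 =-5 / 32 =-0.16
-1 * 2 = -2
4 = 4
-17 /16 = -1.06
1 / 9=0.11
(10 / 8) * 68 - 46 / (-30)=1298 / 15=86.53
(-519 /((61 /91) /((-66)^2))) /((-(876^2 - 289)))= 205729524 /46792307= 4.40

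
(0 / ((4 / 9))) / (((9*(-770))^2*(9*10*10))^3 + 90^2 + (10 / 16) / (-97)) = 0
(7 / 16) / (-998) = -7 / 15968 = -0.00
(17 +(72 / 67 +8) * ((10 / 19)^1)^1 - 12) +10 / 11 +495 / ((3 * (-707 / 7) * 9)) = 10.50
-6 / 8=-3 / 4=-0.75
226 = 226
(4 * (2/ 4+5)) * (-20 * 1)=-440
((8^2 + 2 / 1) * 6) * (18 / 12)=594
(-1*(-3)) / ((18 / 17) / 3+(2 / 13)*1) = 663 / 112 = 5.92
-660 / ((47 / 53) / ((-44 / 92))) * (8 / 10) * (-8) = -2462592 / 1081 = -2278.07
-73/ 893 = -0.08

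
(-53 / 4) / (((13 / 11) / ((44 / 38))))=-6413 / 494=-12.98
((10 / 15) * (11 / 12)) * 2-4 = -25 / 9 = -2.78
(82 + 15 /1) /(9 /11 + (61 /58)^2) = 3589388 /71207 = 50.41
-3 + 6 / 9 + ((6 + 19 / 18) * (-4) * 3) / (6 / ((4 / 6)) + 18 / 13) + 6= -1817 / 405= -4.49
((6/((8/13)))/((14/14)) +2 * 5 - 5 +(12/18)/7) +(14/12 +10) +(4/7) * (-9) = 1753/84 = 20.87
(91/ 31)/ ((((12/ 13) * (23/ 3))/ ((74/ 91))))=481/ 1426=0.34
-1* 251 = -251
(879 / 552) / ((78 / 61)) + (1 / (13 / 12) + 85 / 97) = 4238657 / 1392144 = 3.04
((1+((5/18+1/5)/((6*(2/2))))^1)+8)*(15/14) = 4903/504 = 9.73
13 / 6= 2.17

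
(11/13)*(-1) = -11/13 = -0.85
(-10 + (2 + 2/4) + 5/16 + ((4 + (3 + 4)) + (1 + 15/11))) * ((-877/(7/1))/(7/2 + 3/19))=-18112681/85624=-211.54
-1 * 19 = -19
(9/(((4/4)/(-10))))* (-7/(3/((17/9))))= 1190/3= 396.67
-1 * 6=-6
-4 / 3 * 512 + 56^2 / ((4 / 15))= 33232 / 3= 11077.33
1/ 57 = 0.02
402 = 402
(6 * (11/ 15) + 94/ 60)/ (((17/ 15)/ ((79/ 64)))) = 14141/ 2176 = 6.50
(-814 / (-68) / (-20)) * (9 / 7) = -0.77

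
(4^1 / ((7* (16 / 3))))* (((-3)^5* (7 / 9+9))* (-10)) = 17820 / 7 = 2545.71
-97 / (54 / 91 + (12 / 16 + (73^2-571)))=-35308 / 1732401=-0.02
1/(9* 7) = 1/63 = 0.02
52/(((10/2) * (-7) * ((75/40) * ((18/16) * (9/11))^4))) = -24947326976/22599528525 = -1.10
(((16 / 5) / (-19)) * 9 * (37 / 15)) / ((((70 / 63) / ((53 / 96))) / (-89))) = 1570761 / 9500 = 165.34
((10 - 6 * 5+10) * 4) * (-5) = 200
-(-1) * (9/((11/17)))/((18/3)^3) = 17/264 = 0.06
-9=-9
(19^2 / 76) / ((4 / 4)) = 19 / 4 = 4.75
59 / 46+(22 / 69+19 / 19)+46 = 6707 / 138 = 48.60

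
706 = 706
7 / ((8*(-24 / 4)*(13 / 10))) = -35 / 312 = -0.11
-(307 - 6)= -301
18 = 18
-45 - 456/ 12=-83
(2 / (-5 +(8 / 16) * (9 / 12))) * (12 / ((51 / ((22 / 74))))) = -704 / 23273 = -0.03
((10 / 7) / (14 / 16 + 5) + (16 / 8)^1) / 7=0.32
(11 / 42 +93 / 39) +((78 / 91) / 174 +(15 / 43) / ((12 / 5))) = 3808463 / 1361724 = 2.80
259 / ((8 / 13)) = 3367 / 8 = 420.88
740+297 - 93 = 944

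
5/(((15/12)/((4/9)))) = 16/9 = 1.78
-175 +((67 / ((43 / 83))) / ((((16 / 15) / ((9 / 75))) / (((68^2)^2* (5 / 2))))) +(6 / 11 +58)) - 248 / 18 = 3310672328569 / 4257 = 777700805.40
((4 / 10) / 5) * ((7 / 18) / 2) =7 / 450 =0.02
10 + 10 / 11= 10.91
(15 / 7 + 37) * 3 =822 / 7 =117.43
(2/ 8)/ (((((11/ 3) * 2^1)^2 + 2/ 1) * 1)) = 0.00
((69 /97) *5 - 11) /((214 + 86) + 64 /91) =-32851 /1327154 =-0.02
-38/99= -0.38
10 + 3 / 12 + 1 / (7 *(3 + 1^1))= 72 / 7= 10.29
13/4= 3.25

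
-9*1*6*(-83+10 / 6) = 4392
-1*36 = -36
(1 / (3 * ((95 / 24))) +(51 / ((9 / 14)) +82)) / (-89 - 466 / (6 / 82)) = -46004 / 1840435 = -0.02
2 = 2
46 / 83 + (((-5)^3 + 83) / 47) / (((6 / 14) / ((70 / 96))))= -90457 / 93624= -0.97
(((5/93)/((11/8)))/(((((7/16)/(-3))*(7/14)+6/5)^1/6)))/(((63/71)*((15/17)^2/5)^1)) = 52528640/34866909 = 1.51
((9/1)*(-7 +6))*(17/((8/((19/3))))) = -969/8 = -121.12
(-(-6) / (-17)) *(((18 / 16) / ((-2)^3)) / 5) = 27 / 2720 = 0.01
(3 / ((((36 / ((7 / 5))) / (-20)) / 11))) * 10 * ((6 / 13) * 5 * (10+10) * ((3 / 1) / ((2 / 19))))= -4389000 / 13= -337615.38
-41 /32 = -1.28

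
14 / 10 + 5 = 32 / 5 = 6.40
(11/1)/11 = 1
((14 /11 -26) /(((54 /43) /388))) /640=-70907 /5940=-11.94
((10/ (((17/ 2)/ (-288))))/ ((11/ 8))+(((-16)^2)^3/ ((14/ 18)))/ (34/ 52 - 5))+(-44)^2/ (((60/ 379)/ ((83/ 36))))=-98550456012731/ 19968795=-4935222.98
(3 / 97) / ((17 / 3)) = 9 / 1649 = 0.01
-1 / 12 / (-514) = 1 / 6168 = 0.00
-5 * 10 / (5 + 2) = -50 / 7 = -7.14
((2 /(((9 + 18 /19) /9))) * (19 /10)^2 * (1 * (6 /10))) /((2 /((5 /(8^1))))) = 6859 /5600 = 1.22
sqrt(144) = 12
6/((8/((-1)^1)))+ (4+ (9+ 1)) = 53/4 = 13.25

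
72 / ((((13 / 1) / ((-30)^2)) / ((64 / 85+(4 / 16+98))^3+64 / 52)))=40161503563905393 / 8302970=4837004537.40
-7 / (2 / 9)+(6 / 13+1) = -781 / 26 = -30.04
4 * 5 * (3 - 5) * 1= -40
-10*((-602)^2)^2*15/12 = -1641708240200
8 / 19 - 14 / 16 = -69 / 152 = -0.45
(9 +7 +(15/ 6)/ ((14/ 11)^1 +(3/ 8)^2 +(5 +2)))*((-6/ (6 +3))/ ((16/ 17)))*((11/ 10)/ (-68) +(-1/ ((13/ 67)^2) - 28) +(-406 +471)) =-2408496271/ 20019740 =-120.31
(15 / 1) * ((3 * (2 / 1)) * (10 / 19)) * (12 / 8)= 1350 / 19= 71.05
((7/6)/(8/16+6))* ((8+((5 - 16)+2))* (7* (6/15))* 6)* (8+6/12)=-25.63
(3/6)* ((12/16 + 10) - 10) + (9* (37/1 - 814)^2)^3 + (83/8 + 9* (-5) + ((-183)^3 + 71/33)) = 21175202505704941182971/132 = 160418200800795008961.90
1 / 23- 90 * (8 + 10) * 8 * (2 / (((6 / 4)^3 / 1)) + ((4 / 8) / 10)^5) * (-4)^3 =7065604351 / 14375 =491520.30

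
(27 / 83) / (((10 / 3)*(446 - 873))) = -81 / 354410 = -0.00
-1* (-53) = 53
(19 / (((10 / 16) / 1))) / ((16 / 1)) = 19 / 10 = 1.90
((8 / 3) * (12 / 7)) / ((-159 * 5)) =-32 / 5565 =-0.01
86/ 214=43/ 107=0.40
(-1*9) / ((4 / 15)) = -135 / 4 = -33.75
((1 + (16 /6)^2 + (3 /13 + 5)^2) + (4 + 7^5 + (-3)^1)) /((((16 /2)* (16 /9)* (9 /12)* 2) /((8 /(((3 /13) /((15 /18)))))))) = 22808.87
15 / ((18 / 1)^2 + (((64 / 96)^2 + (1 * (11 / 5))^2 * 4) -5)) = 3375 / 76231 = 0.04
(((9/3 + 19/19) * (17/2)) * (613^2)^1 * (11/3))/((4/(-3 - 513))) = -6043117058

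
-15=-15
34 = 34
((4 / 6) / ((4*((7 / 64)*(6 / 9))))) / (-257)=-16 / 1799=-0.01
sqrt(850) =5 * sqrt(34) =29.15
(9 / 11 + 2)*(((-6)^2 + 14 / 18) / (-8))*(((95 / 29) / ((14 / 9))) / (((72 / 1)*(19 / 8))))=-0.16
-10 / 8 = -5 / 4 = -1.25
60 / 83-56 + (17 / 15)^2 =-1008313 / 18675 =-53.99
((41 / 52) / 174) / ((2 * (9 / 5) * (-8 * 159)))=-205 / 207163008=-0.00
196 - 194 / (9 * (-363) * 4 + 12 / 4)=2560934 / 13065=196.01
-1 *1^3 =-1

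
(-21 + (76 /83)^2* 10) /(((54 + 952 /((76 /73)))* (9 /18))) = -1651271 /63378800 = -0.03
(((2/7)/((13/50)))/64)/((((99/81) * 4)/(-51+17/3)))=-1275/8008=-0.16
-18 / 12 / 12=-1 / 8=-0.12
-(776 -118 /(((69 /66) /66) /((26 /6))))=724608 /23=31504.70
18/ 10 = 9/ 5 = 1.80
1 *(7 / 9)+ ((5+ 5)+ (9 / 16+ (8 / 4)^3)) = 2785 / 144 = 19.34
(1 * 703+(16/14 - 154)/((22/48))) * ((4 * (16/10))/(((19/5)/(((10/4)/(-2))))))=-1138040/1463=-777.88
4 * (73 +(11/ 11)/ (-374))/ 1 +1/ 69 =3767725/ 12903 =292.00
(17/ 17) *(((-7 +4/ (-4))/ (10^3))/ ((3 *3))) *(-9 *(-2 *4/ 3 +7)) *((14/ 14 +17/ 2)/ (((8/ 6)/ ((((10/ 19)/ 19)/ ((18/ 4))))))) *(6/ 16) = 0.00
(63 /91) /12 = 3 /52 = 0.06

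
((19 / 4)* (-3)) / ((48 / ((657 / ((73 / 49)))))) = -8379 / 64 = -130.92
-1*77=-77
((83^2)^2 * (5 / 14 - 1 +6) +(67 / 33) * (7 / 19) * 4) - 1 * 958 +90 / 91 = 4144621316915 / 16302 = 254240051.34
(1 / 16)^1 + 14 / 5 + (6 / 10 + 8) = 917 / 80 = 11.46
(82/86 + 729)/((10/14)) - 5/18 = 3953813/3870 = 1021.66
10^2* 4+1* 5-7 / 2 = 803 / 2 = 401.50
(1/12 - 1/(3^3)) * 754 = 1885/54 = 34.91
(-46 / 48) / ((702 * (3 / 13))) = -0.01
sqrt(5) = 2.24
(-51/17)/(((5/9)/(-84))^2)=-1714608/25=-68584.32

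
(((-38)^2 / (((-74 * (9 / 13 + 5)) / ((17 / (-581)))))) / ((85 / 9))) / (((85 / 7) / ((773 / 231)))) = 10883067 / 3718443575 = 0.00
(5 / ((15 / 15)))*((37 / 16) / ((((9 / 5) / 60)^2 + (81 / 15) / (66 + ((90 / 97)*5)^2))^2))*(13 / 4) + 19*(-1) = 70646745907373980961 / 7381600467570081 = 9570.65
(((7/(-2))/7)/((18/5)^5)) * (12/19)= -3125/5983632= -0.00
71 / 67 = 1.06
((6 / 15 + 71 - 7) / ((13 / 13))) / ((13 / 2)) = 644 / 65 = 9.91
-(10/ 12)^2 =-25/ 36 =-0.69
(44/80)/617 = 11/12340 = 0.00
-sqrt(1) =-1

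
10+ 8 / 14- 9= 11 / 7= 1.57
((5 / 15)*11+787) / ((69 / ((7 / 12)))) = 4151 / 621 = 6.68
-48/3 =-16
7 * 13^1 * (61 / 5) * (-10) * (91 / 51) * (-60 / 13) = 1554280 / 17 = 91428.24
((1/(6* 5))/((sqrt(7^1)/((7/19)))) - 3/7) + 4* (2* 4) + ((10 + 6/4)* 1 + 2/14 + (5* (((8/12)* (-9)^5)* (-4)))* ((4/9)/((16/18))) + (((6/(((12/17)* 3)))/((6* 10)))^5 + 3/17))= sqrt(7)/570 + 283288288355650562983/719547494400000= 393703.40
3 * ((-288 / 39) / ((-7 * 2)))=144 / 91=1.58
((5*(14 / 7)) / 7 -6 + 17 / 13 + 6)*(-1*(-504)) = 1379.08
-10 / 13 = -0.77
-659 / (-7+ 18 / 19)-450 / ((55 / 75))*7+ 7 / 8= -42359297 / 10120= -4185.70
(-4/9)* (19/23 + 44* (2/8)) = -5.26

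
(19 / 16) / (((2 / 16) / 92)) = 874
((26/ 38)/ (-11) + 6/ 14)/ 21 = 536/ 30723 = 0.02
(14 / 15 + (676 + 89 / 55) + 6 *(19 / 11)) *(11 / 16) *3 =113671 / 80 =1420.89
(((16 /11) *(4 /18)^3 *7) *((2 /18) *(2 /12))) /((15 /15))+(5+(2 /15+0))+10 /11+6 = 13038947 /1082565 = 12.04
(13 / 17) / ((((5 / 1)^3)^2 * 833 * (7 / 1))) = 13 / 1548859375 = 0.00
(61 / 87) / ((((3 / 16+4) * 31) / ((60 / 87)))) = 19520 / 5240271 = 0.00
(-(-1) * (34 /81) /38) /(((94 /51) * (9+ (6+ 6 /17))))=4913 /12585942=0.00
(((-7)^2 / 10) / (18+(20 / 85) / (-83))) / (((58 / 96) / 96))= 79648128 / 1841065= 43.26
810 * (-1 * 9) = -7290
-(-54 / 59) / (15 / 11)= 0.67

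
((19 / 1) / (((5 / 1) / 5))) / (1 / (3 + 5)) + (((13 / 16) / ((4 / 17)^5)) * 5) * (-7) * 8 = -645723639 / 2048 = -315294.75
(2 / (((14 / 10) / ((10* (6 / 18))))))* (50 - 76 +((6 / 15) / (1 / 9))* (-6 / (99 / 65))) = -44200 / 231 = -191.34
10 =10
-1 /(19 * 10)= -0.01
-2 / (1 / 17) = -34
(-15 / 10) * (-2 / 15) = 1 / 5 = 0.20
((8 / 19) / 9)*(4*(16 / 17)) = 512 / 2907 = 0.18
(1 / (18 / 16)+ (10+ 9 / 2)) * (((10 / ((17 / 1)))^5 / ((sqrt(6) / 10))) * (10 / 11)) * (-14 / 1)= -56.31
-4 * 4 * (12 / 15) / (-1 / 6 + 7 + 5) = -384 / 355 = -1.08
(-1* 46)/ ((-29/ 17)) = 782/ 29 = 26.97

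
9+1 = 10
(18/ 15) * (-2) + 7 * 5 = 163/ 5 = 32.60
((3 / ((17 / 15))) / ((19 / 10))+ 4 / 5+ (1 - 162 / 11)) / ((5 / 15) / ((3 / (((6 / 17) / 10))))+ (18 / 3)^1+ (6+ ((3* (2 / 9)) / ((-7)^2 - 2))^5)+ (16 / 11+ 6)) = -11419415632545003 / 19265017054424593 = -0.59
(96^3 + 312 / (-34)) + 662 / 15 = 225616594 / 255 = 884770.96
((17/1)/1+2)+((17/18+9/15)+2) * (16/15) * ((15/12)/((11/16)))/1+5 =4168/135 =30.87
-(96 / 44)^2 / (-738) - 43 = -213291 / 4961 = -42.99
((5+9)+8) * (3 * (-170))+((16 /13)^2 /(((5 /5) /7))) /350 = -47404372 /4225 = -11219.97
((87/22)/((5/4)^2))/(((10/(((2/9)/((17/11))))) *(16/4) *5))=58/31875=0.00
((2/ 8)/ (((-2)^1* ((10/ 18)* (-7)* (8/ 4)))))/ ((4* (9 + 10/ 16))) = 9/ 21560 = 0.00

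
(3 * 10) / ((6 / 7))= 35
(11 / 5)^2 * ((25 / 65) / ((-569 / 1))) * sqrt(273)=-121 * sqrt(273) / 36985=-0.05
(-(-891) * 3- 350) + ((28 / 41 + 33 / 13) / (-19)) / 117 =2752425740 / 1184859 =2323.00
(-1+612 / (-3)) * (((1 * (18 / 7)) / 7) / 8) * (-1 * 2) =1845 / 98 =18.83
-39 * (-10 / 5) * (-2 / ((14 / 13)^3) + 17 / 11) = -4.36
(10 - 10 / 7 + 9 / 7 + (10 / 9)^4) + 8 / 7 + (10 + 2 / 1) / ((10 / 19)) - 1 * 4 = 1027589 / 32805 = 31.32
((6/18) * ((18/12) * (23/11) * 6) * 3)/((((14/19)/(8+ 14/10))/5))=184851/154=1200.33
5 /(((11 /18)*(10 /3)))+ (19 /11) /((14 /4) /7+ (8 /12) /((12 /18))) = 119 /33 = 3.61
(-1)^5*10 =-10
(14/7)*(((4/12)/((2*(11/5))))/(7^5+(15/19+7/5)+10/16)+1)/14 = 0.14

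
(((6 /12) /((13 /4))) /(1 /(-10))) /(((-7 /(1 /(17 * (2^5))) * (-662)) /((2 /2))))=-5 /8192912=-0.00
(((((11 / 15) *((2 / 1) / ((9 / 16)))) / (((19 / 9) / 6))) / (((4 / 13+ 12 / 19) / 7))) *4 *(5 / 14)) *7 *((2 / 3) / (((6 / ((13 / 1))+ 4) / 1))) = 82.52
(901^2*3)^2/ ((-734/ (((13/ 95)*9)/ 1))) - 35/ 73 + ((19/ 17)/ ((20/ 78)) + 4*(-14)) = -430595337750362257/ 43267465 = -9951942822.40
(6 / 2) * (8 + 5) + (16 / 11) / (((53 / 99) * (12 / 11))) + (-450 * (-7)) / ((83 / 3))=683367 / 4399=155.35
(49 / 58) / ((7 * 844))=7 / 48952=0.00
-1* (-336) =336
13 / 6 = 2.17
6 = 6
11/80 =0.14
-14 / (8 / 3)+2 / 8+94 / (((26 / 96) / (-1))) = -4577 / 13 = -352.08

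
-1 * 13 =-13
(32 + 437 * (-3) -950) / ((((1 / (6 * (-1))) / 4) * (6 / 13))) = 115908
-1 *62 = -62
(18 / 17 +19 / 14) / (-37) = -575 / 8806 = -0.07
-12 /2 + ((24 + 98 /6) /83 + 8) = 2.49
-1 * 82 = -82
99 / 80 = 1.24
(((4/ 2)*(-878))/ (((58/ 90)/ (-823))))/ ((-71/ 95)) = -6178178700/ 2059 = -3000572.46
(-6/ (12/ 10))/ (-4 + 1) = 5/ 3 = 1.67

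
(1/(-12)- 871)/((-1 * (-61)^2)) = 10453/44652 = 0.23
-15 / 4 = -3.75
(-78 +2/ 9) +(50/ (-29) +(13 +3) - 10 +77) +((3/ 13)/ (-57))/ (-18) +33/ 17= 11922689/ 2191878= 5.44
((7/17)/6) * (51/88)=7/176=0.04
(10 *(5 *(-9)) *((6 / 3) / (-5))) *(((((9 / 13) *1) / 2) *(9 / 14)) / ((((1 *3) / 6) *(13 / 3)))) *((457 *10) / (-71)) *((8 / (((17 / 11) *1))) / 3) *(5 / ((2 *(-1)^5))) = 7329366000 / 1427881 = 5133.04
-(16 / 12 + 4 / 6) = -2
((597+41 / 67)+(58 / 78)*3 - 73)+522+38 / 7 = 6427892 / 6097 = 1054.27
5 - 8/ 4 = 3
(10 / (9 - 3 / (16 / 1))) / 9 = 160 / 1269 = 0.13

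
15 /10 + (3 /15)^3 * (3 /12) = 751 /500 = 1.50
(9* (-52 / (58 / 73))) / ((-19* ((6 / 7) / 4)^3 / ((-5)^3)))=-651014000 / 1653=-393837.87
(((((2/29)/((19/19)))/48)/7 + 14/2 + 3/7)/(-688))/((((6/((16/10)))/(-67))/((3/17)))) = 142643/4189920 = 0.03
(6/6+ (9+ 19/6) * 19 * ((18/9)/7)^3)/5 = 6577/5145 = 1.28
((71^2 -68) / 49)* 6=29838 / 49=608.94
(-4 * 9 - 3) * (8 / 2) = -156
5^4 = 625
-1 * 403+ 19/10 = -4011/10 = -401.10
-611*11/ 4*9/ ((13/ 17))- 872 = -82589/ 4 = -20647.25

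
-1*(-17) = 17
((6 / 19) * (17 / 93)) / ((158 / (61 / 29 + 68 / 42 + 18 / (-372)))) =0.00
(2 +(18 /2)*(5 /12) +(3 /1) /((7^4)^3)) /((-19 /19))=-318349605635 /55365148804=-5.75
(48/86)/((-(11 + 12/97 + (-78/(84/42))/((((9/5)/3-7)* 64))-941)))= 1589248/2647461109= 0.00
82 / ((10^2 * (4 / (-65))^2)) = 6929 / 32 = 216.53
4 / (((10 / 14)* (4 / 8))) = 56 / 5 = 11.20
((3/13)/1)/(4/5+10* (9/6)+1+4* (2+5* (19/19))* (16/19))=285/49868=0.01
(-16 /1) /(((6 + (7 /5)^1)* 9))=-80 /333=-0.24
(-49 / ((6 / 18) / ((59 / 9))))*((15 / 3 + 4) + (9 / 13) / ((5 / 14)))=-685167 / 65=-10541.03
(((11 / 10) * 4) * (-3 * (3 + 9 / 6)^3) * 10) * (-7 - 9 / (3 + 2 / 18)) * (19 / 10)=126611991 / 560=226092.84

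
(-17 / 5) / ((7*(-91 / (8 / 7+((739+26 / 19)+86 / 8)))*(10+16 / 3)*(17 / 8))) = 1200609 / 9742915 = 0.12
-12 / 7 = -1.71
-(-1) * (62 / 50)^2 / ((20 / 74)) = 35557 / 6250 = 5.69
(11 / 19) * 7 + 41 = 45.05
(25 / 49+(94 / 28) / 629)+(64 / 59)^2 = 363108331 / 214575802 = 1.69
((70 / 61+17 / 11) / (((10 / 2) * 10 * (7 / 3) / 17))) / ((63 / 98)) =30719 / 50325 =0.61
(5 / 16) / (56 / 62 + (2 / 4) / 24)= 93 / 275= 0.34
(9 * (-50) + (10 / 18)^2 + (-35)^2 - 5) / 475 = 12479 / 7695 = 1.62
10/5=2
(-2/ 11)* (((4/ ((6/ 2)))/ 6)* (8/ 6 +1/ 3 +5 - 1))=-68/ 297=-0.23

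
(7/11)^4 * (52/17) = 124852/248897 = 0.50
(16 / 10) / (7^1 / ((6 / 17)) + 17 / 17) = 48 / 625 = 0.08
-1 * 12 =-12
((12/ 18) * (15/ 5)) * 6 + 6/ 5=66/ 5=13.20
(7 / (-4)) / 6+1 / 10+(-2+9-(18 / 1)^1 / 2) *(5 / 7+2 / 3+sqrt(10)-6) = 2533 / 280-2 *sqrt(10) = 2.72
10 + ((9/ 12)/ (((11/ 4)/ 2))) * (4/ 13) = 1454/ 143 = 10.17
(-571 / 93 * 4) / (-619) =2284 / 57567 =0.04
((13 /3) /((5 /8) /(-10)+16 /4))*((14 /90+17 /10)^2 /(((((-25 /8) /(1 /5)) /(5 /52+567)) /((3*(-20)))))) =26317399072 /3189375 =8251.59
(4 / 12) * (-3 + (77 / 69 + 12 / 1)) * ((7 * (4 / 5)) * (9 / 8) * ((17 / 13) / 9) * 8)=332248 / 13455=24.69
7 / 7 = 1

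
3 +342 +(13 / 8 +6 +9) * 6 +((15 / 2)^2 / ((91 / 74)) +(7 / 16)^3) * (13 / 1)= 29832685 / 28672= 1040.48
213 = 213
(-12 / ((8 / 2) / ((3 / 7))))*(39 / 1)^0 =-9 / 7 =-1.29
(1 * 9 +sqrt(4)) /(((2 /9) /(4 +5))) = 891 /2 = 445.50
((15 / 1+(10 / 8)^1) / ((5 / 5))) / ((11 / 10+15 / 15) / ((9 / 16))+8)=975 / 704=1.38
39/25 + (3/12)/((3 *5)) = 473/300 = 1.58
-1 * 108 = -108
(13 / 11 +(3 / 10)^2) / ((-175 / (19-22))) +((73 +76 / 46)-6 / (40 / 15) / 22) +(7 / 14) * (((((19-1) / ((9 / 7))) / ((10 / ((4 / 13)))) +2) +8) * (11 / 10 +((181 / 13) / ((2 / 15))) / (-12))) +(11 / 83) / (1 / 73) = 1384914216381 / 31052271250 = 44.60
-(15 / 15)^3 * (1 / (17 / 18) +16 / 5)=-362 / 85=-4.26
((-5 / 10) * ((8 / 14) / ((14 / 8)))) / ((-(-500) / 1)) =-0.00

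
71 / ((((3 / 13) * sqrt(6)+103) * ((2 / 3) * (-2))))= -3707691 / 7171468+8307 * sqrt(6) / 7171468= -0.51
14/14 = 1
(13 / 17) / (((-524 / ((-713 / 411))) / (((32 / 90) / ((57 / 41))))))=1520116 / 2347736805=0.00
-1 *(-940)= 940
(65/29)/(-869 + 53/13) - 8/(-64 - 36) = 631027/8151900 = 0.08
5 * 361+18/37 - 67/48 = 3204065/1776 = 1804.09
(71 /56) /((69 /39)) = 923 /1288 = 0.72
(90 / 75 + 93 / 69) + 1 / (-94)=27427 / 10810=2.54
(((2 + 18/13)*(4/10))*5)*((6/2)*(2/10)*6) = 1584/65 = 24.37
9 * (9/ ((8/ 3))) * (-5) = -1215/ 8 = -151.88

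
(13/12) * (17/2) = 221/24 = 9.21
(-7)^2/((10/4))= 98/5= 19.60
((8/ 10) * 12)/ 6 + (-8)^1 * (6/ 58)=112/ 145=0.77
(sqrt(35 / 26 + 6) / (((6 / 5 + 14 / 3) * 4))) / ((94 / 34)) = 255 * sqrt(4966) / 430144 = 0.04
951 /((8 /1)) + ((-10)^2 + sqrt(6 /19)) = sqrt(114) /19 + 1751 /8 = 219.44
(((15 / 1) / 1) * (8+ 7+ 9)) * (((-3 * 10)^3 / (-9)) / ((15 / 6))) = 432000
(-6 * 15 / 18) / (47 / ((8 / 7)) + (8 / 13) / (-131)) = -68120 / 560223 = -0.12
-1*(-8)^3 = 512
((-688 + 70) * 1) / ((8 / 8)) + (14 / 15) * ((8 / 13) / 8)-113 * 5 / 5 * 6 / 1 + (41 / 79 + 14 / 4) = -39803723 / 30810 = -1291.91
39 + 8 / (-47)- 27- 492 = -22568 / 47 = -480.17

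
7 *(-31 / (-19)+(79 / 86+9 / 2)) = 40320 / 817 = 49.35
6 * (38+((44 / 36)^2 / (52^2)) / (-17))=228.00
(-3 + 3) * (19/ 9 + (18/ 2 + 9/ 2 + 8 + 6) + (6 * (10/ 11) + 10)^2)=0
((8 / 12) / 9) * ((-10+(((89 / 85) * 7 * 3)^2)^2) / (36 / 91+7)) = 2220700621352122 / 948537556875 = 2341.18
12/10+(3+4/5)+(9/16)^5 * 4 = 1369769/262144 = 5.23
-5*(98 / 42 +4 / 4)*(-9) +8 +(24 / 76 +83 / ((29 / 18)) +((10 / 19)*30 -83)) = 78585 / 551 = 142.62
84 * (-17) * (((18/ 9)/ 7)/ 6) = -68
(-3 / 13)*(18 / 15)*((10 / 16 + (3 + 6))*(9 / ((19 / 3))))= -3.79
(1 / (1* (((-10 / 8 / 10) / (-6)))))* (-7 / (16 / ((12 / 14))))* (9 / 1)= -162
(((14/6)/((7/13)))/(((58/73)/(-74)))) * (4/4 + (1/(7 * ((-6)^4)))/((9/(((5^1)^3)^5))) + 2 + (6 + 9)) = -1071615325015157/7103376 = -150860003.05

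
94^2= 8836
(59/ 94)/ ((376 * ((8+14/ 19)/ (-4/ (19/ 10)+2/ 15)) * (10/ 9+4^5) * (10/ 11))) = -547107/ 1353247537600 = -0.00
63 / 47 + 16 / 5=1067 / 235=4.54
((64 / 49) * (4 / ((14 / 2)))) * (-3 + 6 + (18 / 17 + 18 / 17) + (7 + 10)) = 96256 / 5831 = 16.51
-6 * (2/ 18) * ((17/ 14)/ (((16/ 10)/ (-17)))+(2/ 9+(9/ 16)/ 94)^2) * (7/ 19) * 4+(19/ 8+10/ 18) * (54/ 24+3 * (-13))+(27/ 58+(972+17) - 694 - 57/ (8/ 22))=1652216504929/ 37858513536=43.64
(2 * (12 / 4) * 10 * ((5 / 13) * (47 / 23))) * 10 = 141000 / 299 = 471.57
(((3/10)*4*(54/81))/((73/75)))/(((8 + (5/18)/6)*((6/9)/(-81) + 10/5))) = 393660/7675877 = 0.05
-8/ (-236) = 2/ 59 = 0.03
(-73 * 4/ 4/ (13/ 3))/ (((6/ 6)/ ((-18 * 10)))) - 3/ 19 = 748941/ 247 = 3032.15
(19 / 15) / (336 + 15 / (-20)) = 76 / 20115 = 0.00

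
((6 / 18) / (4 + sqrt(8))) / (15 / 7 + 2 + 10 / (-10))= 7 / 132 - 7 * sqrt(2) / 264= 0.02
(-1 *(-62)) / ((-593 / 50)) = -3100 / 593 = -5.23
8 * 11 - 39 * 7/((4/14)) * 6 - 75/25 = -5648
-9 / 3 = -3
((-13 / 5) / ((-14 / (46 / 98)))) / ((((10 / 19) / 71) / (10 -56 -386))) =-43561908 / 8575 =-5080.11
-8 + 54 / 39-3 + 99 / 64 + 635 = 626.93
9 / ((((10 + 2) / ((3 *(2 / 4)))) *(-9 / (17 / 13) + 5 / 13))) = -0.17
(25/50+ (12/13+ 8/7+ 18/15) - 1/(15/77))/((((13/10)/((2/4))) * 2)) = -3733/14196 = -0.26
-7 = -7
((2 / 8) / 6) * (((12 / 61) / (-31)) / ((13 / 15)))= -15 / 49166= -0.00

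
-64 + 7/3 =-185/3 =-61.67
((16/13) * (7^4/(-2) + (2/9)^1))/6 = -86420/351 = -246.21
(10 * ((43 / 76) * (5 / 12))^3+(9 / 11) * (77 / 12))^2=4165219791668514121 / 143849725882269696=28.96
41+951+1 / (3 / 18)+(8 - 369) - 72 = 565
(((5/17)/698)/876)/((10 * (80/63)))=0.00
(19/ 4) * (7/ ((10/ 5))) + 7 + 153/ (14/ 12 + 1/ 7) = 61803/ 440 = 140.46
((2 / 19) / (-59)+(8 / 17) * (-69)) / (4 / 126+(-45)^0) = -2998926 / 95285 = -31.47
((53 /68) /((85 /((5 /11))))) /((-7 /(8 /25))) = -0.00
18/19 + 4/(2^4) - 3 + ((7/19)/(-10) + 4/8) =-509/380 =-1.34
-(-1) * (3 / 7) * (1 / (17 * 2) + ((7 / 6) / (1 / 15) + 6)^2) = 236.69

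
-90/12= -15/2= -7.50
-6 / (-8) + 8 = 35 / 4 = 8.75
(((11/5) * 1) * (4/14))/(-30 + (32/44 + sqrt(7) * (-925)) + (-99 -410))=716441/12068982345 -246235 * sqrt(7)/2413796469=-0.00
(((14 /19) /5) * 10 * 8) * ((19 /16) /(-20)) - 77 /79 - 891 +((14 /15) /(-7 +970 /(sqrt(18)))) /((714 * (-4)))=-11269519535731 /12624441740 - 97 * sqrt(2) /95881836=-892.67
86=86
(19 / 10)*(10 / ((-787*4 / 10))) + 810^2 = 1032701305 / 1574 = 656099.94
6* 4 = 24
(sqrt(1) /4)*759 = 759 /4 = 189.75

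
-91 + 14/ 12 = -539/ 6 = -89.83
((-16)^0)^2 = 1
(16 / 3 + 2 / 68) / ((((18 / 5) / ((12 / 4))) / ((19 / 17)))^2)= 4936675 / 1061208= 4.65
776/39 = 19.90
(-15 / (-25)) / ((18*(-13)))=-1 / 390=-0.00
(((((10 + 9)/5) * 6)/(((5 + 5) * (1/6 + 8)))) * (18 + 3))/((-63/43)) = -4902/1225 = -4.00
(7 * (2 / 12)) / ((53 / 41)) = 287 / 318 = 0.90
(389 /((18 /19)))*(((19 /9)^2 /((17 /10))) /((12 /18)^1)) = 13340755 /8262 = 1614.71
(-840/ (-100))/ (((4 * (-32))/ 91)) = -1911/ 320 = -5.97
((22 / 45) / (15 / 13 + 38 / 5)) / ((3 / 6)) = 572 / 5121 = 0.11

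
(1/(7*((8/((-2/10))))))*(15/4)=-3/224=-0.01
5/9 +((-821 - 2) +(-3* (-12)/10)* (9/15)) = -184564/225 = -820.28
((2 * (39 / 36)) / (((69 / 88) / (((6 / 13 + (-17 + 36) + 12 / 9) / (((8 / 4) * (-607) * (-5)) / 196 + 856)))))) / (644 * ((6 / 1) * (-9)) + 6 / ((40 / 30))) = -6994064 / 3753874323369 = -0.00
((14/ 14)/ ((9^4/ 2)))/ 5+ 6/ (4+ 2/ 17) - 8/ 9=26101/ 45927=0.57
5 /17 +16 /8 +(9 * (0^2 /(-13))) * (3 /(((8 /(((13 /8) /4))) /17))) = 39 /17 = 2.29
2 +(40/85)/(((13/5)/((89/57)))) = 28754/12597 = 2.28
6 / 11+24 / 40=63 / 55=1.15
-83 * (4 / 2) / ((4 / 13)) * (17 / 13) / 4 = -1411 / 8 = -176.38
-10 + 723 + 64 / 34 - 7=12034 / 17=707.88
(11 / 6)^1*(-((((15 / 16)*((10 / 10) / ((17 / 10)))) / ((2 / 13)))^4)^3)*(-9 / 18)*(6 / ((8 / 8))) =8117981804093162794768810272216796875 / 327987161310714545162978066432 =24750913.33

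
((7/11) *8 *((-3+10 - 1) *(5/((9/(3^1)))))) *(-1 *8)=-4480/11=-407.27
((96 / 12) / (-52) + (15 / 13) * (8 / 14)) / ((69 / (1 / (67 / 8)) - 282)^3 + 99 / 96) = 0.00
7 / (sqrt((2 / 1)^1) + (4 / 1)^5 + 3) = 7189 / 1054727 -7*sqrt(2) / 1054727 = 0.01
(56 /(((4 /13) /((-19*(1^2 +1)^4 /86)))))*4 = -110656 /43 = -2573.40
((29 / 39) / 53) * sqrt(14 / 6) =0.02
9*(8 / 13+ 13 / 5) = 1881 / 65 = 28.94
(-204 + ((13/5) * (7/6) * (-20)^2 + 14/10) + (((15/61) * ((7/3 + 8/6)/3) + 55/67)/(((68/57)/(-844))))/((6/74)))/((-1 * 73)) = 9144522631/76079505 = 120.20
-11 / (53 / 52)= -572 / 53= -10.79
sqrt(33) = 5.74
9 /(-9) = -1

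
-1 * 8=-8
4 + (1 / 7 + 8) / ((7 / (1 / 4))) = 841 / 196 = 4.29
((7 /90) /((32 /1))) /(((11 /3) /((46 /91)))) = 23 /68640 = 0.00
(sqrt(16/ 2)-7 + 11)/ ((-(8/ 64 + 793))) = -32/ 6345-16 * sqrt(2)/ 6345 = -0.01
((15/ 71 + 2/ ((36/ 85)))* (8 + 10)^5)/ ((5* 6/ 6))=1864432.90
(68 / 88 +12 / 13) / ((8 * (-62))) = -485 / 141856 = -0.00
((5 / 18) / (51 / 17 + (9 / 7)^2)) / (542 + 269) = 245 / 3328344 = 0.00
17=17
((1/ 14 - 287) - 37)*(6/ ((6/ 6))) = -13605/ 7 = -1943.57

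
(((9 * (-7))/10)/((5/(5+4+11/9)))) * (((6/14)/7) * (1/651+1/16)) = -15341/303800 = -0.05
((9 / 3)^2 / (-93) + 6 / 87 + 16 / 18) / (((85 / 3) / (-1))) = -0.03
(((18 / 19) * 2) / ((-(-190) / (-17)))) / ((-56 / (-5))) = -153 / 10108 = -0.02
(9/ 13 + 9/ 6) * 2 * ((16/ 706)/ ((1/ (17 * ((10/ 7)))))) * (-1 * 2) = -155040/ 32123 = -4.83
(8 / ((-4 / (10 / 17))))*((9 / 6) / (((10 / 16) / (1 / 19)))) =-48 / 323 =-0.15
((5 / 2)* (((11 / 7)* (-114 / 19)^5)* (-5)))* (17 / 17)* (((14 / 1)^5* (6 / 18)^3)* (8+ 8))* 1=48680755200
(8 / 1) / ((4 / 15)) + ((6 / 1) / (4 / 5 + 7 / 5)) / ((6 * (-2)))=29.77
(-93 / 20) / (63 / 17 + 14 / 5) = -1581 / 2212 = -0.71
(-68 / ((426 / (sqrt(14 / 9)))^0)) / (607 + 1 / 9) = -153 / 1366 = -0.11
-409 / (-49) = 409 / 49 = 8.35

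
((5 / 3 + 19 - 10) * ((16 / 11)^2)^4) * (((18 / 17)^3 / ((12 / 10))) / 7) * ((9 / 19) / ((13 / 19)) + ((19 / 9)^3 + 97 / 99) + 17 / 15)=3500008294490046464 / 9487784947818177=368.90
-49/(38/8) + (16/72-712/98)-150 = -1402300/8379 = -167.36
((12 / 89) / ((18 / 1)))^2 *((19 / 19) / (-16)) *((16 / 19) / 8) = -1 / 2708982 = -0.00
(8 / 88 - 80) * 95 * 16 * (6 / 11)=-8016480 / 121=-66251.90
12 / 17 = 0.71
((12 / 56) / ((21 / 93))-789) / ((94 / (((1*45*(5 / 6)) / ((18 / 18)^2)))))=-5792175 / 18424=-314.38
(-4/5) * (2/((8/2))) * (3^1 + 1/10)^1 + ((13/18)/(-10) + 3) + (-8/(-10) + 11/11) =3139/900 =3.49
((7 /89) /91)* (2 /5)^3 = 8 /144625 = 0.00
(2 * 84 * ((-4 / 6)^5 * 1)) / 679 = -256 / 7857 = -0.03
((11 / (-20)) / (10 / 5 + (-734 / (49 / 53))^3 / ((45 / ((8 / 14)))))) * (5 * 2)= 407653785 / 470983441576724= 0.00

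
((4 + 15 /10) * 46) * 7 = 1771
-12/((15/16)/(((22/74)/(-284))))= 176/13135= 0.01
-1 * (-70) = 70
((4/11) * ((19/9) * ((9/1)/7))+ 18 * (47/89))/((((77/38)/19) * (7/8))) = 415329056/3693767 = 112.44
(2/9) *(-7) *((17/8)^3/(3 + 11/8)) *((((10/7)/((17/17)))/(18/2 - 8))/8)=-4913/8064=-0.61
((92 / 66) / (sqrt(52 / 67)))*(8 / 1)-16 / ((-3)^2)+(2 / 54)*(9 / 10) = -157 / 90+184*sqrt(871) / 429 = 10.91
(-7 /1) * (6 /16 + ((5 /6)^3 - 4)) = 2303 /108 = 21.32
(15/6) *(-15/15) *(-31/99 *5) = 3.91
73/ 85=0.86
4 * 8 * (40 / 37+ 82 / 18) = 60064 / 333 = 180.37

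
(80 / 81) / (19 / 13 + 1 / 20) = 20800 / 31833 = 0.65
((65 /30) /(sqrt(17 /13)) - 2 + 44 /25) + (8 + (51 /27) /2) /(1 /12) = 13 *sqrt(221) /102 + 8032 /75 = 108.99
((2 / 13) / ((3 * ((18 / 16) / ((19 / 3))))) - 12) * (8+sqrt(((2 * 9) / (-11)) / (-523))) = -98656 / 1053 - 12332 * sqrt(11506) / 2019303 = -94.35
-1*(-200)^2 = -40000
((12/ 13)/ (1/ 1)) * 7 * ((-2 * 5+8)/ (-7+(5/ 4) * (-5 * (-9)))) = -672/ 2561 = -0.26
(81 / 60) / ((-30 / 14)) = -63 / 100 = -0.63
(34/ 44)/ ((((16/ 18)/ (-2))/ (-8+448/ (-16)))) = 1377/ 22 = 62.59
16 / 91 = 0.18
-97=-97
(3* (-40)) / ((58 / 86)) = -5160 / 29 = -177.93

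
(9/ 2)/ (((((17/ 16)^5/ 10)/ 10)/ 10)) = 4718592000/ 1419857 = 3323.29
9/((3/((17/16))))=51/16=3.19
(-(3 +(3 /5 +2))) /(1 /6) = -168 /5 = -33.60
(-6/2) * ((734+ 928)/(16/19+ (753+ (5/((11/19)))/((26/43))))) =-3010436/463777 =-6.49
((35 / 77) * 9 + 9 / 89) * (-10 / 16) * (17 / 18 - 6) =25935 / 1958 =13.25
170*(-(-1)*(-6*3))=-3060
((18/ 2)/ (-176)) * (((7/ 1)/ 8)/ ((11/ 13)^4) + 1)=-2853495/ 20614528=-0.14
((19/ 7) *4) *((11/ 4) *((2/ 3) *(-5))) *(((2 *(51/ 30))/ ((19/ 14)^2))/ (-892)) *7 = 18326/ 12711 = 1.44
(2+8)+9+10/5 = 21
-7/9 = -0.78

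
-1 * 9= -9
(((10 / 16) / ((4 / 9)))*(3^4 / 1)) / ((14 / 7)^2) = 3645 / 128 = 28.48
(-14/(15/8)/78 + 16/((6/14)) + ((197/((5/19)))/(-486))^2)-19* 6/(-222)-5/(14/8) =740926857403/19881798300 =37.27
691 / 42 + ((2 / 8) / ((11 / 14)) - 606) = -136112 / 231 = -589.23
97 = 97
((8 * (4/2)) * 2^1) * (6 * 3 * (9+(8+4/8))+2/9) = 90784/9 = 10087.11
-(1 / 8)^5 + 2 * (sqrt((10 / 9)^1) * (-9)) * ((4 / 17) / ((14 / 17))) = -12 * sqrt(10) / 7 - 1 / 32768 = -5.42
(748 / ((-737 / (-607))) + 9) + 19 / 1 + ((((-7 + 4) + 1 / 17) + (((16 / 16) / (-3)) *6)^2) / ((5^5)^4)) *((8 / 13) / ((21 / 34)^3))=55050306701660158728464 / 85473918914794921875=644.06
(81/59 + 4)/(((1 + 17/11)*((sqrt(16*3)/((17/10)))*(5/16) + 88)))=88681384/3696428057 - 1481975*sqrt(3)/7392856114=0.02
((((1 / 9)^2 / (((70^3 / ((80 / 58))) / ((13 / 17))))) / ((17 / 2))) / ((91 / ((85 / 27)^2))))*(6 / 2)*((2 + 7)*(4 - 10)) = -4 / 50759541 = -0.00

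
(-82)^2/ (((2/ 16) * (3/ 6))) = 107584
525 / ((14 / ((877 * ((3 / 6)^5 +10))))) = 21113775 / 64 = 329902.73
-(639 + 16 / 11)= -7045 / 11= -640.45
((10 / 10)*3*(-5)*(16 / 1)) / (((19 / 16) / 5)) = -19200 / 19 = -1010.53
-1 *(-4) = 4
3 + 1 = 4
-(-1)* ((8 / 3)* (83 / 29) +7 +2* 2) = 1621 / 87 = 18.63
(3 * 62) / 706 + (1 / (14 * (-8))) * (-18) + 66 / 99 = 64691 / 59304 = 1.09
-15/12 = -5/4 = -1.25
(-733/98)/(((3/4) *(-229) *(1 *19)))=1466/639597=0.00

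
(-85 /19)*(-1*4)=340 /19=17.89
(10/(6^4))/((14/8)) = 5/1134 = 0.00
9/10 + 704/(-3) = -7013/30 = -233.77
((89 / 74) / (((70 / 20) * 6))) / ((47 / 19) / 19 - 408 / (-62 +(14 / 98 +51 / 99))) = 227633965 / 26953755486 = 0.01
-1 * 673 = -673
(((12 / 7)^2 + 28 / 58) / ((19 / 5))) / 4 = 12155 / 53998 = 0.23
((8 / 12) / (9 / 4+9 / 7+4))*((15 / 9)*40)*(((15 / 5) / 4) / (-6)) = -1400 / 1899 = -0.74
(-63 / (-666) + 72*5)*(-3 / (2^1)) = -79941 / 148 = -540.14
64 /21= 3.05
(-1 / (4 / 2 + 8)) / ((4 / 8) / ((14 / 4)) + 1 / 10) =-7 / 17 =-0.41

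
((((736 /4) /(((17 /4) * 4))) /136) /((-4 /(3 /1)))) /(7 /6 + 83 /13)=-2691 /340442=-0.01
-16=-16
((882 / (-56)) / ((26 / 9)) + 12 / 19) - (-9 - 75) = 156459 / 1976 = 79.18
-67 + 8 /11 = -729 /11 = -66.27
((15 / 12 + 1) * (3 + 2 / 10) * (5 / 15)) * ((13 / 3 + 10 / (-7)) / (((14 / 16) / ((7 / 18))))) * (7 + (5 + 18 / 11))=9760 / 231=42.25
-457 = -457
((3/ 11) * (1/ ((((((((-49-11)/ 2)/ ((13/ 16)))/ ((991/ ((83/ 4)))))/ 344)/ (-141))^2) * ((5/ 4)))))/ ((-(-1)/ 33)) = 24404456570070564/ 861125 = 28340202142.63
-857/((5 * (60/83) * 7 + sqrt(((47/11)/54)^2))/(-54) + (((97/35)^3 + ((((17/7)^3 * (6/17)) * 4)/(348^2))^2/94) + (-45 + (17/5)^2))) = 67.89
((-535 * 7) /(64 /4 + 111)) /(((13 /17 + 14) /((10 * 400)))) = -254660000 /31877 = -7988.83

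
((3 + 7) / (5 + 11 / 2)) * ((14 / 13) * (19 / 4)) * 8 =1520 / 39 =38.97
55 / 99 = 5 / 9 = 0.56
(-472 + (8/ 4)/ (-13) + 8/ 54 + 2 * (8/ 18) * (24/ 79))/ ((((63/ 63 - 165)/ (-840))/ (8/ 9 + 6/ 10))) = -12269751004/ 3410667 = -3597.46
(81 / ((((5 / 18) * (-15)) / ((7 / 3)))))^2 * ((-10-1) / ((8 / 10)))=-3536379 / 125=-28291.03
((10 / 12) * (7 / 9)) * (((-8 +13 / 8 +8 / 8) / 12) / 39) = -1505 / 202176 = -0.01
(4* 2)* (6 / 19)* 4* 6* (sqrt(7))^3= 8064* sqrt(7) / 19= 1122.91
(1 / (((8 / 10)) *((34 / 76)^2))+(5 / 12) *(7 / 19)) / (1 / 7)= 2951585 / 65892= 44.79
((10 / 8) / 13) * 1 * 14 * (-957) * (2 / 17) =-33495 / 221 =-151.56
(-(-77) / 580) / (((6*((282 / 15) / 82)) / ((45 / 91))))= 6765 / 141752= 0.05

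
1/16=0.06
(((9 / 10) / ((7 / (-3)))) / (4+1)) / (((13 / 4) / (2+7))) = -486 / 2275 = -0.21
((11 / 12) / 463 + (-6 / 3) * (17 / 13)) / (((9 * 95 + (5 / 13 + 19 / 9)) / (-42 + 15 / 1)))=15289641 / 185805604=0.08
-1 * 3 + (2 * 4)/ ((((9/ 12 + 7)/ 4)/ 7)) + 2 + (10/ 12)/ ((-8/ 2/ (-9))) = 7385/ 248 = 29.78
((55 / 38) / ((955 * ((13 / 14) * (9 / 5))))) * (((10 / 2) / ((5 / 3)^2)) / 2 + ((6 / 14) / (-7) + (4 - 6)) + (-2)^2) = 1177 / 457254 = 0.00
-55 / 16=-3.44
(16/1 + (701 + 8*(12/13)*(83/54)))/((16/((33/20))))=937387/12480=75.11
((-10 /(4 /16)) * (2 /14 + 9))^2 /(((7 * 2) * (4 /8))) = 6553600 /343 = 19106.71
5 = 5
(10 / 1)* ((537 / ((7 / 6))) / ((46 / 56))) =128880 / 23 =5603.48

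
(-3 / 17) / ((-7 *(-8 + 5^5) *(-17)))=-1 / 2101897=-0.00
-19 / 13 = -1.46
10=10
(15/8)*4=15/2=7.50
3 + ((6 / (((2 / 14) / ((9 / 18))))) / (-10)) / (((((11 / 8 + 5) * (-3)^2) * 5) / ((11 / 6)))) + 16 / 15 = 46511 / 11475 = 4.05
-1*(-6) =6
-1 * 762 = -762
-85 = -85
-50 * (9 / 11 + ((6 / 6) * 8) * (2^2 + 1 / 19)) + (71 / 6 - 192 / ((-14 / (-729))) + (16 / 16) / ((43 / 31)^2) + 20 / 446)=-11647.28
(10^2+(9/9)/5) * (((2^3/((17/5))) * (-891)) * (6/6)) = -3571128/17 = -210066.35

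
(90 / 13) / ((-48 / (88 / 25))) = -33 / 65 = -0.51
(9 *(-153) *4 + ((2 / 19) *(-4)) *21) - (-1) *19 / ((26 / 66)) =-1350747 / 247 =-5468.61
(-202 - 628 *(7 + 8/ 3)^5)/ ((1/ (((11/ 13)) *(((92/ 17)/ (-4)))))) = 60683868.99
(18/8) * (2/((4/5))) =45/8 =5.62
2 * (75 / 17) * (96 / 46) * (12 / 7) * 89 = 7689600 / 2737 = 2809.50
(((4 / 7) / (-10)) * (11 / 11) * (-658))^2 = 35344 / 25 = 1413.76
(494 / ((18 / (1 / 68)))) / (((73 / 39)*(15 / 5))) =3211 / 44676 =0.07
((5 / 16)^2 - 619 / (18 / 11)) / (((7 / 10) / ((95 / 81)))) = -413880325 / 653184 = -633.64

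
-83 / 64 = -1.30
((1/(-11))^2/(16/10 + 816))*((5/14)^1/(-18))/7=-25/872559072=-0.00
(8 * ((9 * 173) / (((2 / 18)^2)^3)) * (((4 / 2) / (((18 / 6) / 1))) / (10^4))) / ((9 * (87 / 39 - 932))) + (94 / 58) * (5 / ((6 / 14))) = -2470462954 / 73025625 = -33.83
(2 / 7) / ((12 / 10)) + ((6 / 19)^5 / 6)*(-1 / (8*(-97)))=1200911417 / 5043813663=0.24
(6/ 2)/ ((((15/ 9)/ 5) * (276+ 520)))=9/ 796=0.01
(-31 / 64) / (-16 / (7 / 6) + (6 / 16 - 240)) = 217 / 113496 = 0.00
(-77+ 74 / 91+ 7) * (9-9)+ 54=54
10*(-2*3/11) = -60/11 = -5.45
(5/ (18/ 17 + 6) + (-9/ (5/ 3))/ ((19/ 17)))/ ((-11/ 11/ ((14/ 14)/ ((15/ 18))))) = 9401/ 1900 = 4.95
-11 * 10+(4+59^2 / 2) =3269 / 2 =1634.50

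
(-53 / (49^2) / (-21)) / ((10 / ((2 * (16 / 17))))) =848 / 4285785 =0.00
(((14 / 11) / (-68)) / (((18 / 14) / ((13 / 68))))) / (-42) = 91 / 1373328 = 0.00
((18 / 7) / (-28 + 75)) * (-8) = -144 / 329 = -0.44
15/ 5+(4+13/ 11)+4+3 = 167/ 11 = 15.18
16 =16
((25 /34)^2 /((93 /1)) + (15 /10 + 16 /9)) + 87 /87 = 1381561 /322524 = 4.28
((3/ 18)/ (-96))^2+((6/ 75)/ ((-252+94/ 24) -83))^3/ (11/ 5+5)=195977148588641/ 65020556719065600000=0.00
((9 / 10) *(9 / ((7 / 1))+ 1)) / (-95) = -72 / 3325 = -0.02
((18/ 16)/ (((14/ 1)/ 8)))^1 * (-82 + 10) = -324/ 7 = -46.29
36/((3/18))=216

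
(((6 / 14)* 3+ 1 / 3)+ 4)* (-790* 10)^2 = 350684761.90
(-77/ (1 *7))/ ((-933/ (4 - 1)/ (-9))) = -99/ 311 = -0.32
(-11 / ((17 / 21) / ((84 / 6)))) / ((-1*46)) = 1617 / 391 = 4.14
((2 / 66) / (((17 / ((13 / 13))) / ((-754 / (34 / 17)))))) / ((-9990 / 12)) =0.00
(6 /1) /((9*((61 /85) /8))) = 1360 /183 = 7.43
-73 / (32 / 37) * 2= -168.81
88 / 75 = 1.17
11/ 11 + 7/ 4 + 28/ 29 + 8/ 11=5669/ 1276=4.44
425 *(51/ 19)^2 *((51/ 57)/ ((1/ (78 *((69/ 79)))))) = 101139754950/ 541861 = 186652.58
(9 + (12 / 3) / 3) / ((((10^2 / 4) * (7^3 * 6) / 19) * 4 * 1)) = 589 / 617400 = 0.00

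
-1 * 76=-76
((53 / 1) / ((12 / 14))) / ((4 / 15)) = 1855 / 8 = 231.88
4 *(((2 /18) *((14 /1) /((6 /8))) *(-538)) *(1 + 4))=-602560 /27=-22317.04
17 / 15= 1.13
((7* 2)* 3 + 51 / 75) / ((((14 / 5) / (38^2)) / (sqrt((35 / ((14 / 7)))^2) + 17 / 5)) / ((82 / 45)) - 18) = -6601334806 / 2784060225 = -2.37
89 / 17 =5.24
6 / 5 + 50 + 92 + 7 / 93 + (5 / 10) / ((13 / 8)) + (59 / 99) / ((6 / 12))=28880417 / 199485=144.77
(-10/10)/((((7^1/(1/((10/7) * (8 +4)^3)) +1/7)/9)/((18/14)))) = -81/120961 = -0.00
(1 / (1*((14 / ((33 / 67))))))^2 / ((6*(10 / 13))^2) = 20449 / 351937600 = 0.00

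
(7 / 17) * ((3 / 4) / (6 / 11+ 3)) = 77 / 884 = 0.09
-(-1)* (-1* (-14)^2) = -196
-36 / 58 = -18 / 29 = -0.62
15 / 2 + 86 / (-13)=23 / 26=0.88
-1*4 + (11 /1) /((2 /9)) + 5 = 101 /2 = 50.50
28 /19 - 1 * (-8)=180 /19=9.47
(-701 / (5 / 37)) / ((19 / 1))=-25937 / 95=-273.02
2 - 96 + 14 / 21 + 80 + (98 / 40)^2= -7.33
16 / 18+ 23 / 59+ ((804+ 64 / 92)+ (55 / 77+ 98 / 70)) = 345421537 / 427455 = 808.09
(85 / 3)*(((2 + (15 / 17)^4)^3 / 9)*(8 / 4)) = 103128280084799630 / 925341200306091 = 111.45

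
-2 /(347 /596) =-1192 /347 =-3.44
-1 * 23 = -23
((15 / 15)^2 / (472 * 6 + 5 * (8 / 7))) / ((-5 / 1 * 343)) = -1 / 4866680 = -0.00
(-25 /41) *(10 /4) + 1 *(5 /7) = -465 /574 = -0.81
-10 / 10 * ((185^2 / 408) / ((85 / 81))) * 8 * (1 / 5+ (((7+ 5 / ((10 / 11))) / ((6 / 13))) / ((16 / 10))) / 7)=-108387837 / 64736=-1674.31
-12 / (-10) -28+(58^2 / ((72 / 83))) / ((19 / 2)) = 326101 / 855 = 381.40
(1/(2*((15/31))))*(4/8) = 31/60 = 0.52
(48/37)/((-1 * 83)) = -0.02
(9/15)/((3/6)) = 1.20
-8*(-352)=2816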